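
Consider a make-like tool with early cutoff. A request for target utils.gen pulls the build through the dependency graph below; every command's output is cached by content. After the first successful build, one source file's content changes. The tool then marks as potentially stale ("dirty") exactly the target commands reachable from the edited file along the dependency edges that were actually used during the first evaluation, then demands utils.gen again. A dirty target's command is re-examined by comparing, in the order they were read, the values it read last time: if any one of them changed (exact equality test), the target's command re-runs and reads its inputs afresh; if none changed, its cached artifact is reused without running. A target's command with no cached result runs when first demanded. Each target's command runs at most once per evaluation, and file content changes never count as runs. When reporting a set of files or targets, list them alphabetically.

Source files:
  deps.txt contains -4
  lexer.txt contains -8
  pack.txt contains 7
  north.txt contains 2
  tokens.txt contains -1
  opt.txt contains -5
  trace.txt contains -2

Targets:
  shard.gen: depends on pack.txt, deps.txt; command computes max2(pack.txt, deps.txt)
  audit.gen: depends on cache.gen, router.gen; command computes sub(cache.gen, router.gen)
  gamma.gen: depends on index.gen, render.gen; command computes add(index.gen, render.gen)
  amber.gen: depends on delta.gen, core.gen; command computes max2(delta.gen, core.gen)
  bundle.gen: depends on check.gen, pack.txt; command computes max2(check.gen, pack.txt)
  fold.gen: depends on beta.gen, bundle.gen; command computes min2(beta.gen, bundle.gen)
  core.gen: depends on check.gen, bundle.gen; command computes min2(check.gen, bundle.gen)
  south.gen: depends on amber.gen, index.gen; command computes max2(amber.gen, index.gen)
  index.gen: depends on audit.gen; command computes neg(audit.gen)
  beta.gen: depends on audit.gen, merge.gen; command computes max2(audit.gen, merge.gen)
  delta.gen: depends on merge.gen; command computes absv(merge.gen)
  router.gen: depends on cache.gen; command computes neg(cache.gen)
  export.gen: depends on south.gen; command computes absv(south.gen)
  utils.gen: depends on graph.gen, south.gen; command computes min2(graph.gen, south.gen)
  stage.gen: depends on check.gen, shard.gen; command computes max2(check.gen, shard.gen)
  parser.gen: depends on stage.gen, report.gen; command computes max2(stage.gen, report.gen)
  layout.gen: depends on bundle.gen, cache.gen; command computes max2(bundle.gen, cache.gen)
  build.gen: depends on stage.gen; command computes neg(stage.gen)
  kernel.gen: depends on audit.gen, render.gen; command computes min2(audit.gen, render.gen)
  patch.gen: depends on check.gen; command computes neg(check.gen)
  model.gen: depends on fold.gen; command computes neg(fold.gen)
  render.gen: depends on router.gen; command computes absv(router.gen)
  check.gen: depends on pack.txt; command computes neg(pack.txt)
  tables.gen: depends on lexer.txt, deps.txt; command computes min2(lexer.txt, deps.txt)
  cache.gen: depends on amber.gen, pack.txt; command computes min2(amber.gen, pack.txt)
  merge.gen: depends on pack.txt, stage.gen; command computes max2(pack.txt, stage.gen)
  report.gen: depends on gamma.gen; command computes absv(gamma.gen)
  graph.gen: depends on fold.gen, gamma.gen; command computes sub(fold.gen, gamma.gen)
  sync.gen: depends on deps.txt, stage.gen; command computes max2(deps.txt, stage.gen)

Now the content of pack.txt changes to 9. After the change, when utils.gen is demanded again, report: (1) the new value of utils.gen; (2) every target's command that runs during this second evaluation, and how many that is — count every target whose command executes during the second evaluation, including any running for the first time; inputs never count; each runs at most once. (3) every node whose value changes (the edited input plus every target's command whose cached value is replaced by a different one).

First demand of the output computes:
  check.gen = neg(7) = -7
  bundle.gen = max2(-7, 7) = 7
  core.gen = min2(-7, 7) = -7
  shard.gen = max2(7, -4) = 7
  stage.gen = max2(-7, 7) = 7
  merge.gen = max2(7, 7) = 7
  delta.gen = absv(7) = 7
  amber.gen = max2(7, -7) = 7
  cache.gen = min2(7, 7) = 7
  router.gen = neg(7) = -7
  audit.gen = sub(7, -7) = 14
  beta.gen = max2(14, 7) = 14
  fold.gen = min2(14, 7) = 7
  index.gen = neg(14) = -14
  render.gen = absv(-7) = 7
  gamma.gen = add(-14, 7) = -7
  graph.gen = sub(7, -7) = 14
  south.gen = max2(7, -14) = 7
  utils.gen = min2(14, 7) = 7

After the edit, cleaning proceeds:
  check.gen: a read changed (pack.txt 7->9) — executes, giving -9.
  bundle.gen: a read changed (check.gen -7->-9; pack.txt 7->9) — executes, giving 9.
  core.gen: a read changed (check.gen -7->-9; bundle.gen 7->9) — executes, giving -9.
  shard.gen: a read changed (pack.txt 7->9) — executes, giving 9.
  stage.gen: a read changed (check.gen -7->-9; shard.gen 7->9) — executes, giving 9.
  merge.gen: a read changed (pack.txt 7->9; stage.gen 7->9) — executes, giving 9.
  delta.gen: a read changed (merge.gen 7->9) — executes, giving 9.
  amber.gen: a read changed (delta.gen 7->9; core.gen -7->-9) — executes, giving 9.
  cache.gen: a read changed (amber.gen 7->9; pack.txt 7->9) — executes, giving 9.
  router.gen: a read changed (cache.gen 7->9) — executes, giving -9.
  audit.gen: a read changed (cache.gen 7->9; router.gen -7->-9) — executes, giving 18.
  beta.gen: a read changed (audit.gen 14->18; merge.gen 7->9) — executes, giving 18.
  fold.gen: a read changed (beta.gen 14->18; bundle.gen 7->9) — executes, giving 9.
  index.gen: a read changed (audit.gen 14->18) — executes, giving -18.
  render.gen: a read changed (router.gen -7->-9) — executes, giving 9.
  gamma.gen: a read changed (index.gen -14->-18; render.gen 7->9) — executes, giving -9.
  graph.gen: a read changed (fold.gen 7->9; gamma.gen -7->-9) — executes, giving 18.
  south.gen: a read changed (amber.gen 7->9; index.gen -14->-18) — executes, giving 9.
  utils.gen: a read changed (graph.gen 14->18; south.gen 7->9) — executes, giving 9.

Demanding utils.gen again yields 9.
19 target commands run: amber.gen, audit.gen, beta.gen, bundle.gen, cache.gen, check.gen, core.gen, delta.gen, fold.gen, gamma.gen, graph.gen, index.gen, merge.gen, render.gen, router.gen, shard.gen, south.gen, stage.gen, utils.gen.
The nodes whose values change: amber.gen, audit.gen, beta.gen, bundle.gen, cache.gen, check.gen, core.gen, delta.gen, fold.gen, gamma.gen, graph.gen, index.gen, merge.gen, pack.txt, render.gen, router.gen, shard.gen, south.gen, stage.gen, utils.gen.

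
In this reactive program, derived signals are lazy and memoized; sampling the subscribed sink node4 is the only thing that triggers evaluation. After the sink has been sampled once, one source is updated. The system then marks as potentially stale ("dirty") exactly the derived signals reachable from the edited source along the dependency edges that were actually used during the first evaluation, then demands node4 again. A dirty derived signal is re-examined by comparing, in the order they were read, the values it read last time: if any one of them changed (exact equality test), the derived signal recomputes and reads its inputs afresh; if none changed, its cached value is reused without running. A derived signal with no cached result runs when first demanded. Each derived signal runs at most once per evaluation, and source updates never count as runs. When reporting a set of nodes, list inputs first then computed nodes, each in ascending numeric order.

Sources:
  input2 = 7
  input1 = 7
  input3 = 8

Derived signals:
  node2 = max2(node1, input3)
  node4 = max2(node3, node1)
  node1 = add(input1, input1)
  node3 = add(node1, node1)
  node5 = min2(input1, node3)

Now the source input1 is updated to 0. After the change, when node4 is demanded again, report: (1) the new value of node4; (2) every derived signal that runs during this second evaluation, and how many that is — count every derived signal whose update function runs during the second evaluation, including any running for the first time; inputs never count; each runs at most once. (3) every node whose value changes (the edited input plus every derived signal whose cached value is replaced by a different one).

First demand of the output computes:
  node1 = add(7, 7) = 14
  node3 = add(14, 14) = 28
  node4 = max2(28, 14) = 28

After the edit, cleaning proceeds:
  node1: a read changed (input1 7->0; input1 7->0) — executes, giving 0.
  node3: a read changed (node1 14->0; node1 14->0) — executes, giving 0.
  node4: a read changed (node3 28->0; node1 14->0) — executes, giving 0.

Demanding node4 again yields 0.
3 derived signals run: node1, node3, node4.
The nodes whose values change: input1, node1, node3, node4.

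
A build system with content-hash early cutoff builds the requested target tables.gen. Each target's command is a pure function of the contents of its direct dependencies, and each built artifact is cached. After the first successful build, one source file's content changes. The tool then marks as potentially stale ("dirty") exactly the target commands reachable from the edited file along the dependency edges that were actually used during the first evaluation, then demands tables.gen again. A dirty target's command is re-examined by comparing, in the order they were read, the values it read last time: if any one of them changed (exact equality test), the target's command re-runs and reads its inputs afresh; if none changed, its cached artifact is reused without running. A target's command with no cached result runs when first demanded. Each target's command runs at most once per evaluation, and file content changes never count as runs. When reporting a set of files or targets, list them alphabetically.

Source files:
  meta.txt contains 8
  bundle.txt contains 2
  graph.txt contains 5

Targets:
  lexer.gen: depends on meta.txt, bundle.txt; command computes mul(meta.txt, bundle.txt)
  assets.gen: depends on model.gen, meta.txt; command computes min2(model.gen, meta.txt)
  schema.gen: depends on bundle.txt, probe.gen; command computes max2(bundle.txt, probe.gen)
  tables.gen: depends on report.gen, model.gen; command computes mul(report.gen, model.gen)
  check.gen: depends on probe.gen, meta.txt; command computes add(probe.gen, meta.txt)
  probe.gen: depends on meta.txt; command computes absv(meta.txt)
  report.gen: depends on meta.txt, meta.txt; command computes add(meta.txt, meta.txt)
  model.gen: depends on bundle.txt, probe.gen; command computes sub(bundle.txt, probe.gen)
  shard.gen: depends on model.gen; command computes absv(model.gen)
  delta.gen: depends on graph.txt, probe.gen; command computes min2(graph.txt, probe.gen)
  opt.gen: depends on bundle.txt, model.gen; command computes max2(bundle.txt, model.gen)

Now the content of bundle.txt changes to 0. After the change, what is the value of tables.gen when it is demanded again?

First evaluation (everything demanded from the output):
  probe.gen = absv(8) = 8
  model.gen = sub(2, 8) = -6
  report.gen = add(8, 8) = 16
  tables.gen = mul(16, -6) = -96

Propagation after the edit:
  model.gen: runs — bundle.txt 2->0; result -8.
  tables.gen: runs — model.gen -6->-8; result -128.

New value of tables.gen: -128.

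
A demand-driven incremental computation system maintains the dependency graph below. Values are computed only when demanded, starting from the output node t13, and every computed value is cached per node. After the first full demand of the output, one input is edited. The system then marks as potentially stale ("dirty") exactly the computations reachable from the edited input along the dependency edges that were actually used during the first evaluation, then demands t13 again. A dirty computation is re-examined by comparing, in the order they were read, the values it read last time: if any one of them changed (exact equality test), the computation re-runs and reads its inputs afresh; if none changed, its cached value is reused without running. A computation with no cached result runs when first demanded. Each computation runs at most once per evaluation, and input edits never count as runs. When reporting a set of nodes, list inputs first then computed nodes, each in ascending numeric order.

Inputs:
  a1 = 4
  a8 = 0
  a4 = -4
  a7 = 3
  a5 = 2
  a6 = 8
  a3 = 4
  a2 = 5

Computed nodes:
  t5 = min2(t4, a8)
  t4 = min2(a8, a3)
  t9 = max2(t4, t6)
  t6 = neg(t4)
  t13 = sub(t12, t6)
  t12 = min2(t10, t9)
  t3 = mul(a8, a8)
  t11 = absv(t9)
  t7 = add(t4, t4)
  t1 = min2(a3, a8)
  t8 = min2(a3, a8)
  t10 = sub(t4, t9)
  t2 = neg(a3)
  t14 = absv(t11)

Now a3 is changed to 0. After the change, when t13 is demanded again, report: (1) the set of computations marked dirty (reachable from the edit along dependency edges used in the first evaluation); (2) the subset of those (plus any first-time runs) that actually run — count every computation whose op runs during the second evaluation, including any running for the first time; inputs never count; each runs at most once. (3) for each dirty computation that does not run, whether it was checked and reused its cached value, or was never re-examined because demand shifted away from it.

First evaluation (everything demanded from the output):
  t4 = min2(0, 4) = 0
  t6 = neg(0) = 0
  t9 = max2(0, 0) = 0
  t10 = sub(0, 0) = 0
  t12 = min2(0, 0) = 0
  t13 = sub(0, 0) = 0

Propagation after the edit:
  t4: runs — a3 4->0; result 0 (same value as before).
  t6: checked — values it read are unchanged (t4 unchanged); reused cached 0 without running.
  t9: checked — values it read are unchanged (t4 unchanged, t6 unchanged); reused cached 0 without running.
  t10: checked — values it read are unchanged (t4 unchanged, t9 unchanged); reused cached 0 without running.
  t12: checked — values it read are unchanged (t10 unchanged, t9 unchanged); reused cached 0 without running.
  t13: checked — values it read are unchanged (t12 unchanged, t6 unchanged); reused cached 0 without running.

Key observation: the change is absorbed at t4 — it re-runs but produces the same value, and the output's value is unchanged.

Marked dirty: t4, t6, t9, t10, t12, t13.
Computations that run: t4 — 1 in total.
Checked but reused from cache: t6, t9, t10, t12, t13.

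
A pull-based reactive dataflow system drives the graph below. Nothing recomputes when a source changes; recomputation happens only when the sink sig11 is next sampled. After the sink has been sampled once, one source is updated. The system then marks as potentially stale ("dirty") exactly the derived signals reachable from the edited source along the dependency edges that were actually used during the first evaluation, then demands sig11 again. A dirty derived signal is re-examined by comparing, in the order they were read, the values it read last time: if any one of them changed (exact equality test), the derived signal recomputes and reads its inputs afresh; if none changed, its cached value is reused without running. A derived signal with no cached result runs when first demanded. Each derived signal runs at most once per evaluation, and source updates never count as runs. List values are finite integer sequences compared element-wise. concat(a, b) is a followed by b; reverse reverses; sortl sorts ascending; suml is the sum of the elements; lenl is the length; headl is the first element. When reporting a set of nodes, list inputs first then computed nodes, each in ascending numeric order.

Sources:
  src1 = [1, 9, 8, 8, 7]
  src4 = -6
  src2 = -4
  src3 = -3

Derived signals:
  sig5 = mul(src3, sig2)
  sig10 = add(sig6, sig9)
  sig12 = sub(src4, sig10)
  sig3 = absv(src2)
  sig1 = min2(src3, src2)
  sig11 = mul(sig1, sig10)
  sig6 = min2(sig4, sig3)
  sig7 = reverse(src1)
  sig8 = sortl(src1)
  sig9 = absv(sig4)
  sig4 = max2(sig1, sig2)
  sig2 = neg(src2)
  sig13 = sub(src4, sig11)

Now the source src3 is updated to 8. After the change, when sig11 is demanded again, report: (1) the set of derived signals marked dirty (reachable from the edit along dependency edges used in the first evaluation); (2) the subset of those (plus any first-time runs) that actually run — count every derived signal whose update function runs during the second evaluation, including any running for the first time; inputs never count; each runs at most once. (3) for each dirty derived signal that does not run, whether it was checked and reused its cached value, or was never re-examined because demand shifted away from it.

Marked dirty: sig1, sig4, sig6, sig9, sig10, sig11.
Derived signals that run: sig1 — 1 in total.
Checked but reused from cache: sig4, sig6, sig9, sig10, sig11.
Key observation: the change is absorbed at sig1 — it re-runs but produces the same value, and the output's value is unchanged.

First evaluation (everything demanded from the output):
  sig1 = min2(-3, -4) = -4
  sig2 = neg(-4) = 4
  sig3 = absv(-4) = 4
  sig4 = max2(-4, 4) = 4
  sig6 = min2(4, 4) = 4
  sig9 = absv(4) = 4
  sig10 = add(4, 4) = 8
  sig11 = mul(-4, 8) = -32

Propagation after the edit:
  sig1: runs — src3 -3->8; result -4 (same value as before).
  sig4: checked — values it read are unchanged (sig1 unchanged, sig2 unchanged); reused cached 4 without running.
  sig6: checked — values it read are unchanged (sig4 unchanged, sig3 unchanged); reused cached 4 without running.
  sig9: checked — values it read are unchanged (sig4 unchanged); reused cached 4 without running.
  sig10: checked — values it read are unchanged (sig6 unchanged, sig9 unchanged); reused cached 8 without running.
  sig11: checked — values it read are unchanged (sig1 unchanged, sig10 unchanged); reused cached -32 without running.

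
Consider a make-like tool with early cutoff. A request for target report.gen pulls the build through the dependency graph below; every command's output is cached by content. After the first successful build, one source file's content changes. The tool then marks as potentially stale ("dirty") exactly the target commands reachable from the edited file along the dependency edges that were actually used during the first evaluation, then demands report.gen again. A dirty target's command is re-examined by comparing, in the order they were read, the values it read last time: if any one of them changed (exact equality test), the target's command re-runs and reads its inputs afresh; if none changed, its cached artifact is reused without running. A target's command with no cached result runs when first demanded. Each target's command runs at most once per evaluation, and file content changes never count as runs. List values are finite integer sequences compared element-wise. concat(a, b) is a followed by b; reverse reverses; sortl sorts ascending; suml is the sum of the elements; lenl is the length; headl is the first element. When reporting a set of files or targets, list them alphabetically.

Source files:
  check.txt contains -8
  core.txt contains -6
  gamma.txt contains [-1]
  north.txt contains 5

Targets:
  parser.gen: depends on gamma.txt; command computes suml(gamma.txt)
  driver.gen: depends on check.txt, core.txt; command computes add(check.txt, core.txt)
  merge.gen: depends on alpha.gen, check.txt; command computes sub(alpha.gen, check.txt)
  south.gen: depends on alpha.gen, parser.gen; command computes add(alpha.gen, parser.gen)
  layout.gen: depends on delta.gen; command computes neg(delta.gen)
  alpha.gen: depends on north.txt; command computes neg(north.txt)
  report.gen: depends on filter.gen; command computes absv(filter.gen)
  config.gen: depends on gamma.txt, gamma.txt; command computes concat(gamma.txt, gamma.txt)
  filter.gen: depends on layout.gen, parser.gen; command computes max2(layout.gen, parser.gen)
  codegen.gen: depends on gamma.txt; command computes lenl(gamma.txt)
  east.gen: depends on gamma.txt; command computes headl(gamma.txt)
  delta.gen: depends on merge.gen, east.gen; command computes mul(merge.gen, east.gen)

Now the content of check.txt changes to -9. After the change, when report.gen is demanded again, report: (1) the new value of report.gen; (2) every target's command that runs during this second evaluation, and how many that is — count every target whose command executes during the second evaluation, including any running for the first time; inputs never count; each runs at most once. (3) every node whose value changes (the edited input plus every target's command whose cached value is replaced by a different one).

First demand of the output computes:
  alpha.gen = neg(5) = -5
  east.gen = headl([-1]) = -1
  merge.gen = sub(-5, -8) = 3
  delta.gen = mul(3, -1) = -3
  layout.gen = neg(-3) = 3
  parser.gen = suml([-1]) = -1
  filter.gen = max2(3, -1) = 3
  report.gen = absv(3) = 3

After the edit, cleaning proceeds:
  merge.gen: a read changed (check.txt -8->-9) — executes, giving 4.
  delta.gen: a read changed (merge.gen 3->4) — executes, giving -4.
  layout.gen: a read changed (delta.gen -3->-4) — executes, giving 4.
  filter.gen: a read changed (layout.gen 3->4) — executes, giving 4.
  report.gen: a read changed (filter.gen 3->4) — executes, giving 4.

Demanding report.gen again yields 4.
5 target commands run: delta.gen, filter.gen, layout.gen, merge.gen, report.gen.
The nodes whose values change: check.txt, delta.gen, filter.gen, layout.gen, merge.gen, report.gen.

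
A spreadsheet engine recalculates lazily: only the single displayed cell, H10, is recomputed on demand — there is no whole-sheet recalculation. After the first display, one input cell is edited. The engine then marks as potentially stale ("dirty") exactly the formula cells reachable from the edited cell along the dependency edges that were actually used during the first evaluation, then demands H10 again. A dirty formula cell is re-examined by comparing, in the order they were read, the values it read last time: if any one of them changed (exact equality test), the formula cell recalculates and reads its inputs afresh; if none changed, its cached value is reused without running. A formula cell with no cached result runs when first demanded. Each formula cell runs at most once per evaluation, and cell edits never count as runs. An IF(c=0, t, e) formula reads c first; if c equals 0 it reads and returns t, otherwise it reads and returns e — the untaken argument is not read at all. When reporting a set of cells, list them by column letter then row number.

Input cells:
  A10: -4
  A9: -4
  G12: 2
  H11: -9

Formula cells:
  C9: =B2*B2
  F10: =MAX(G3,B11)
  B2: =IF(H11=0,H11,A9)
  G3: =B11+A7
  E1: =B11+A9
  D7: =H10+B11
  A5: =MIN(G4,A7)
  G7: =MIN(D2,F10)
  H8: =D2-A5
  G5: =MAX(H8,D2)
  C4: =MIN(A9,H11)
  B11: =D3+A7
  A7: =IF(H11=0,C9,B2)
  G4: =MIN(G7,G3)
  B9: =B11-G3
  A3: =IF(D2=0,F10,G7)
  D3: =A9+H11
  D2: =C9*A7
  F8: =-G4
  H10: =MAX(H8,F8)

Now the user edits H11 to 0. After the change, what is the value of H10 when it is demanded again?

New value of H10: 4.

First evaluation (everything demanded from the output):
  B2 = IF(H11=0: H11=-9 -> else branch A9) = -4
  C9 = -4 * -4 = 16
  A7 = IF(H11=0: H11=-9 -> else branch B2) = -4
  D2 = 16 * -4 = -64
  D3 = -4 + -9 = -13
  B11 = -13 + -4 = -17
  G3 = -17 + -4 = -21
  F10 = MAX(-21, -17) = -17
  G7 = MIN(-64, -17) = -64
  G4 = MIN(-64, -21) = -64
  A5 = MIN(-64, -4) = -64
  F8 = -(-64) = 64
  H8 = -64 - -64 = 0
  H10 = MAX(0, 64) = 64

Propagation after the edit:
  B2: runs — H11 -9->0; result 0.
  C9: runs — B2 -4->0; B2 -4->0; result 0.
  A7: runs — H11 -9->0; B2 -4->0; result 0.
  D2: runs — C9 16->0; A7 -4->0; result 0.
  D3: runs — H11 -9->0; result -4.
  B11: runs — D3 -13->-4; A7 -4->0; result -4.
  G3: runs — B11 -17->-4; A7 -4->0; result -4.
  F10: runs — G3 -21->-4; B11 -17->-4; result -4.
  G7: runs — D2 -64->0; F10 -17->-4; result -4.
  G4: runs — G7 -64->-4; G3 -21->-4; result -4.
  A5: runs — G4 -64->-4; A7 -4->0; result -4.
  F8: runs — G4 -64->-4; result 4.
  H8: runs — D2 -64->0; A5 -64->-4; result 4.
  H10: runs — H8 0->4; F8 64->4; result 4.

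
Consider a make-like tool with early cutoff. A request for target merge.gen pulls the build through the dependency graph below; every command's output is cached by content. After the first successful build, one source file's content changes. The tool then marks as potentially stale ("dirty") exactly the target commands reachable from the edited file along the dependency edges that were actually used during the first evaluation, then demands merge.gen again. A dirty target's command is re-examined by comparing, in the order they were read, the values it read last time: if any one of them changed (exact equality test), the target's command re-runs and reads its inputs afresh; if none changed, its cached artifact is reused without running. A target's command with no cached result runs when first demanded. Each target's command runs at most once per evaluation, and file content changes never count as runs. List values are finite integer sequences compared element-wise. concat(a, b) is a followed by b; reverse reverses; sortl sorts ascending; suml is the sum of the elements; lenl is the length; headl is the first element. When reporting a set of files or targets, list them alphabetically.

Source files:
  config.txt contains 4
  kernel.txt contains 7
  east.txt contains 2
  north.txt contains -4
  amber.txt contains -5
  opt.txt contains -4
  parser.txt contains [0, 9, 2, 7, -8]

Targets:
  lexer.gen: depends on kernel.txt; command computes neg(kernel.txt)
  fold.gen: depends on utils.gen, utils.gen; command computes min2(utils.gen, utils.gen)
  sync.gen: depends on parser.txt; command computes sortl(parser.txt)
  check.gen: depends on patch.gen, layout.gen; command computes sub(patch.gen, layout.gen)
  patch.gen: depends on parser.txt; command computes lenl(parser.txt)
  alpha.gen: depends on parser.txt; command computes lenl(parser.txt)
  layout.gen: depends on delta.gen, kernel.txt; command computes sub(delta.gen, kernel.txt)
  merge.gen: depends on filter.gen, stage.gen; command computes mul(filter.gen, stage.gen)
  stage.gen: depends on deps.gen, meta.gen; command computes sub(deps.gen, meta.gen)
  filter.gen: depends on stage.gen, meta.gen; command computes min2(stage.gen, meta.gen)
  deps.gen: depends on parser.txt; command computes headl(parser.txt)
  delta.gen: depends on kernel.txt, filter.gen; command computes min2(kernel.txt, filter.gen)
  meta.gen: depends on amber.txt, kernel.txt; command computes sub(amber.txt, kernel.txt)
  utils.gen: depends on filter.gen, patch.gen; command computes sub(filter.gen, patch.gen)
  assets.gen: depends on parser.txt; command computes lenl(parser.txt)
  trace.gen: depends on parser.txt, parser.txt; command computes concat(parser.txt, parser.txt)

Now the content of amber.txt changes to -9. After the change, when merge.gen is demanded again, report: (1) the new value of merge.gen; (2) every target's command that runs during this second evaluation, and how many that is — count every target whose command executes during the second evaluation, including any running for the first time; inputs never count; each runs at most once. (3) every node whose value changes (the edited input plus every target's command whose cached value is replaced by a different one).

First demand of the output computes:
  deps.gen = headl([0, 9, 2, 7, -8]) = 0
  meta.gen = sub(-5, 7) = -12
  stage.gen = sub(0, -12) = 12
  filter.gen = min2(12, -12) = -12
  merge.gen = mul(-12, 12) = -144

After the edit, cleaning proceeds:
  meta.gen: a read changed (amber.txt -5->-9) — executes, giving -16.
  stage.gen: a read changed (meta.gen -12->-16) — executes, giving 16.
  filter.gen: a read changed (stage.gen 12->16; meta.gen -12->-16) — executes, giving -16.
  merge.gen: a read changed (filter.gen -12->-16; stage.gen 12->16) — executes, giving -256.

Demanding merge.gen again yields -256.
4 target commands run: filter.gen, merge.gen, meta.gen, stage.gen.
The nodes whose values change: amber.txt, filter.gen, merge.gen, meta.gen, stage.gen.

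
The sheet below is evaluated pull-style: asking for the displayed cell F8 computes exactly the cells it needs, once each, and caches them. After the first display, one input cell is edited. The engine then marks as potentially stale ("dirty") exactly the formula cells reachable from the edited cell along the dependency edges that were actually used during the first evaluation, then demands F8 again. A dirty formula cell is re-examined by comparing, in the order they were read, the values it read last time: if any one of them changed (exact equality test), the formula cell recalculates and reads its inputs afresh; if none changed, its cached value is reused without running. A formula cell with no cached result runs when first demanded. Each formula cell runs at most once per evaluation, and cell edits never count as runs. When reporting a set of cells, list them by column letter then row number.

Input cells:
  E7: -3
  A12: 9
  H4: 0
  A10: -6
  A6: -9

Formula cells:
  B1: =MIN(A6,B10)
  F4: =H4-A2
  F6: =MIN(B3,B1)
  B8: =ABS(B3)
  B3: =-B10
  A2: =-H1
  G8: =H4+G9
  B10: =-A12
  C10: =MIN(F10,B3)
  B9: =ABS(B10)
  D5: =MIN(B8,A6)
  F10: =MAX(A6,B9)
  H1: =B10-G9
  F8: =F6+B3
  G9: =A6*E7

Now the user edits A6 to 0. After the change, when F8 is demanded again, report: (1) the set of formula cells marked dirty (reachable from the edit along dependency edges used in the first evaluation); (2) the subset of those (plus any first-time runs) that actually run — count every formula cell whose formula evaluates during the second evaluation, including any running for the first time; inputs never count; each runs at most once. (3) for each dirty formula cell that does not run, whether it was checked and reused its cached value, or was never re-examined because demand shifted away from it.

The edit dirties: B1, F6, F8.
1 formula cells run: B1.
Cache hits after checking: F6, F8.
Note the absorption at B1: it re-runs yet its value is the same, leaving the output's value untouched.

First demand of the output computes:
  B10 = -(9) = -9
  B1 = MIN(-9, -9) = -9
  B3 = -(-9) = 9
  F6 = MIN(9, -9) = -9
  F8 = -9 + 9 = 0

After the edit, cleaning proceeds:
  B1: a read changed (A6 -9->0) — executes, giving -9 — identical to its old value.
  F6: dirty, but its reads are unchanged (B3 unchanged, B1 unchanged); cached -9 stands.
  F8: dirty, but its reads are unchanged (F6 unchanged, B3 unchanged); cached 0 stands.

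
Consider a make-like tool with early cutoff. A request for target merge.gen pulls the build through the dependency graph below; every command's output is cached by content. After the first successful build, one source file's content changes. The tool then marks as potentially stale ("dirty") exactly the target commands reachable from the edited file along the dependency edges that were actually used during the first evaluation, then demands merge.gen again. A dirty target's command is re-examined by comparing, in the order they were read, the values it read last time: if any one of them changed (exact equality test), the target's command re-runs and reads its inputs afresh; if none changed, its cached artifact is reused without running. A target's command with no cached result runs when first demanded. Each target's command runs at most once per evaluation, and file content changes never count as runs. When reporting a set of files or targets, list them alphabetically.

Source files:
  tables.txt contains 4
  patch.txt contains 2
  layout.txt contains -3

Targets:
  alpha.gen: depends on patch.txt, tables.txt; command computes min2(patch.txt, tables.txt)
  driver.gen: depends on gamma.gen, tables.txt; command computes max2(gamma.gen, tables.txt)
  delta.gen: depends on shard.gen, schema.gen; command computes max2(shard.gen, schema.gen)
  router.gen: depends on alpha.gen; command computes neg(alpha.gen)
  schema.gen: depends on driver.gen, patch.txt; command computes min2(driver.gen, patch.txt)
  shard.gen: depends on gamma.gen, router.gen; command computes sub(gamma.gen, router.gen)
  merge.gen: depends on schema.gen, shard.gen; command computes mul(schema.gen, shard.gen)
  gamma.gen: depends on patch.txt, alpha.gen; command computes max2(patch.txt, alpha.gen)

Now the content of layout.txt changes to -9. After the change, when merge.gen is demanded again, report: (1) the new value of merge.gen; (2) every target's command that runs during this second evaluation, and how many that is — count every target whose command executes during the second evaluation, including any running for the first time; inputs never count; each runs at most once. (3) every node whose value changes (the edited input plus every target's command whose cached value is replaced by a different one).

Demanding merge.gen again yields 8.
0 target commands run: none.
The nodes whose values change: layout.txt.
Note the shortcut — nothing in the graph depends on layout.txt at all, so no recomputation happens.

First demand of the output computes:
  alpha.gen = min2(2, 4) = 2
  gamma.gen = max2(2, 2) = 2
  driver.gen = max2(2, 4) = 4
  router.gen = neg(2) = -2
  schema.gen = min2(4, 2) = 2
  shard.gen = sub(2, -2) = 4
  merge.gen = mul(2, 4) = 8

After the edit, cleaning proceeds:
  no node depends on layout.txt at all; the second demand re-runs nothing.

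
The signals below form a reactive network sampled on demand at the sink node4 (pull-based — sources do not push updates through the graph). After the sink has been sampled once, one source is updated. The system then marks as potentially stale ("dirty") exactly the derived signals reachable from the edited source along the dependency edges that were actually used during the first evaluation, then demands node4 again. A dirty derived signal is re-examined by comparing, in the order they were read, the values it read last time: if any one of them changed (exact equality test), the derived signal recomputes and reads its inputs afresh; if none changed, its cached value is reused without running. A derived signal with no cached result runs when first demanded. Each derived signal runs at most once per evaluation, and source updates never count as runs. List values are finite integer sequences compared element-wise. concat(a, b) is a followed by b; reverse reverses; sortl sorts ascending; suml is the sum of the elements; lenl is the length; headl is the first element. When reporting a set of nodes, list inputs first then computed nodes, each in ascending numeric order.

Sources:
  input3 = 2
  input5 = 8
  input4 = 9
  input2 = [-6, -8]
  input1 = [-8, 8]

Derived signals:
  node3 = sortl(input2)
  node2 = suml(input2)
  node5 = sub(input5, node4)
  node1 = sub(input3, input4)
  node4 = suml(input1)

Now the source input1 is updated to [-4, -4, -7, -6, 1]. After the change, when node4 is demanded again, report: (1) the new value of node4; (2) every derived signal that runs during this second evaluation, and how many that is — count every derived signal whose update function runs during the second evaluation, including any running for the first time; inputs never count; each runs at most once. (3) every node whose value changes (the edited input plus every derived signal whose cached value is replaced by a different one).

node4 now evaluates to -20.
Run set: node4 (1 run).
Changed values: input1, node4.

Initial pass — values computed on the first demand:
  node4 = suml([-8, 8]) = 0

Second demand — change propagation:
  node4: re-runs because input1 [-8, 8]->[-4, -4, -7, -6, 1]; new result -20.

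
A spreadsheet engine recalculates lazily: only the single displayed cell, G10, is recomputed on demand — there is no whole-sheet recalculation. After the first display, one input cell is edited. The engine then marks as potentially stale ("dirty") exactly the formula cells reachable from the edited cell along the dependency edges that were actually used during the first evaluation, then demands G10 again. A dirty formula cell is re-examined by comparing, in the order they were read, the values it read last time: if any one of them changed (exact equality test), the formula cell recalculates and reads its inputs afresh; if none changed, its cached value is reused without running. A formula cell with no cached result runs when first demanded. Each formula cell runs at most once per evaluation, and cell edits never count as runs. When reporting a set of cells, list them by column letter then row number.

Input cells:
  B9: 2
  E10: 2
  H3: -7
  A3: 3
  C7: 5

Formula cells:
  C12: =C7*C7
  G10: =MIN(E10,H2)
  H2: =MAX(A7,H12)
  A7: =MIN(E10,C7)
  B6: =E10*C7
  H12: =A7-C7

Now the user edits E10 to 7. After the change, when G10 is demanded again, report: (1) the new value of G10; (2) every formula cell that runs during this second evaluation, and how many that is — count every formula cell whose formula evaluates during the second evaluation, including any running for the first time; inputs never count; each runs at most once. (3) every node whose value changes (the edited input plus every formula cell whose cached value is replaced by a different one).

First evaluation (everything demanded from the output):
  A7 = MIN(2, 5) = 2
  H12 = 2 - 5 = -3
  H2 = MAX(2, -3) = 2
  G10 = MIN(2, 2) = 2

Propagation after the edit:
  A7: runs — E10 2->7; result 5.
  H12: runs — A7 2->5; result 0.
  H2: runs — A7 2->5; H12 -3->0; result 5.
  G10: runs — E10 2->7; H2 2->5; result 5.

New value of G10: 5.
Formula cells that run: A7, G10, H2, H12 — 4 in total.
Values that change: A7, E10, G10, H2, H12.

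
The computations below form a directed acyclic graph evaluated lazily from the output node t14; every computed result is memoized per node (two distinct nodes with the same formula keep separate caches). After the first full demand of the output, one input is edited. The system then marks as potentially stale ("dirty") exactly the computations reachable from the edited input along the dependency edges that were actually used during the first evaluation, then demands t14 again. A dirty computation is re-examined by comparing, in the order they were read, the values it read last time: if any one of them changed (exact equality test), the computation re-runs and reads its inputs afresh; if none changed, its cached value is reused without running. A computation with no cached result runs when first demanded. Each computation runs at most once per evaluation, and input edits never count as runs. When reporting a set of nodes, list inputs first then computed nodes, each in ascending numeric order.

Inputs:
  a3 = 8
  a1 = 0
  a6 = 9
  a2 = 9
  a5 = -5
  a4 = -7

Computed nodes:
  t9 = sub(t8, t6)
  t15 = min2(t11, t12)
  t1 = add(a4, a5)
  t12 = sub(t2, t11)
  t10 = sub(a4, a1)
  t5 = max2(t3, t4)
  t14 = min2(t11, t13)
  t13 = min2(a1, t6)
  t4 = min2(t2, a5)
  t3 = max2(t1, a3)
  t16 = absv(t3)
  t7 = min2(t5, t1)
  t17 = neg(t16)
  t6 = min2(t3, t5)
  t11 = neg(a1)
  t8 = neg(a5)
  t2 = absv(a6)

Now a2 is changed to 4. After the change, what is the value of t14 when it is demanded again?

First demand of the output computes:
  t1 = add(-7, -5) = -12
  t2 = absv(9) = 9
  t3 = max2(-12, 8) = 8
  t4 = min2(9, -5) = -5
  t5 = max2(8, -5) = 8
  t6 = min2(8, 8) = 8
  t11 = neg(0) = 0
  t13 = min2(0, 8) = 0
  t14 = min2(0, 0) = 0

After the edit, cleaning proceeds:
  no node depends on a2 at all; the second demand re-runs nothing.

Note the shortcut — nothing in the graph depends on a2 at all, so no recomputation happens.

Demanding t14 again yields 0.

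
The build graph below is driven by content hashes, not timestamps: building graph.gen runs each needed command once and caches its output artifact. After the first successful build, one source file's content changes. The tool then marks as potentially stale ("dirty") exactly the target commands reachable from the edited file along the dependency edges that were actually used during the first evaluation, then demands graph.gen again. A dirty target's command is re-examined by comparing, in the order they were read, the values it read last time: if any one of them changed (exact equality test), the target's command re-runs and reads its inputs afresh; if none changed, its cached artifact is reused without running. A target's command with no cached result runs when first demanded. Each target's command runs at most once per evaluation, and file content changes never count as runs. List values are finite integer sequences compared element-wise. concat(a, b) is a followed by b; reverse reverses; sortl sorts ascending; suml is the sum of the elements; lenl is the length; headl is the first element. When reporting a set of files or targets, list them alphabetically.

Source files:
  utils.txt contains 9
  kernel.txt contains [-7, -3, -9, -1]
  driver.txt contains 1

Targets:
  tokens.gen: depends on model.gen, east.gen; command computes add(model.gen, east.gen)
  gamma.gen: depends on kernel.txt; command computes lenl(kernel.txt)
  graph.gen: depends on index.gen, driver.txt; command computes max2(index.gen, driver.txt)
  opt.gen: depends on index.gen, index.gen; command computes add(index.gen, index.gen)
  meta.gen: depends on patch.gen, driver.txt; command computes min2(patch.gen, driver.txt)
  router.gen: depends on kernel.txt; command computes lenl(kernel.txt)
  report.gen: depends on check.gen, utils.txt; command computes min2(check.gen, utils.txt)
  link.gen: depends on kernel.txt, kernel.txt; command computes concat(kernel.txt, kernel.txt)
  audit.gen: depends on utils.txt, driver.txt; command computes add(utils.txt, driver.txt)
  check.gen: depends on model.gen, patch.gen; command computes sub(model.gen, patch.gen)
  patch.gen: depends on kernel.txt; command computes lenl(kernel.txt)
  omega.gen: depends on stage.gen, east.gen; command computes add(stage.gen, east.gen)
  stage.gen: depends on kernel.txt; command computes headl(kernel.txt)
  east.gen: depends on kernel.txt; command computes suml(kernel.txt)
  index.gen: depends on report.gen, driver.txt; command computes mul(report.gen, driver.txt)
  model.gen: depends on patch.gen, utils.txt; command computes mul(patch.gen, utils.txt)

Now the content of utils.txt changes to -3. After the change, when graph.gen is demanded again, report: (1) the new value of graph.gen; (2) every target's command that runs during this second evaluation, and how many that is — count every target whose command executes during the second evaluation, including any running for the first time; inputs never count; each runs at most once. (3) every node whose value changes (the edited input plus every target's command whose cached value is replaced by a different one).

Initial pass — values computed on the first demand:
  patch.gen = lenl([-7, -3, -9, -1]) = 4
  model.gen = mul(4, 9) = 36
  check.gen = sub(36, 4) = 32
  report.gen = min2(32, 9) = 9
  index.gen = mul(9, 1) = 9
  graph.gen = max2(9, 1) = 9

Second demand — change propagation:
  model.gen: re-runs because utils.txt 9->-3; new result -12.
  check.gen: re-runs because model.gen 36->-12; new result -16.
  report.gen: re-runs because check.gen 32->-16; utils.txt 9->-3; new result -16.
  index.gen: re-runs because report.gen 9->-16; new result -16.
  graph.gen: re-runs because index.gen 9->-16; new result 1.

graph.gen now evaluates to 1.
Run set: check.gen, graph.gen, index.gen, model.gen, report.gen (5 run).
Changed values: check.gen, graph.gen, index.gen, model.gen, report.gen, utils.txt.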